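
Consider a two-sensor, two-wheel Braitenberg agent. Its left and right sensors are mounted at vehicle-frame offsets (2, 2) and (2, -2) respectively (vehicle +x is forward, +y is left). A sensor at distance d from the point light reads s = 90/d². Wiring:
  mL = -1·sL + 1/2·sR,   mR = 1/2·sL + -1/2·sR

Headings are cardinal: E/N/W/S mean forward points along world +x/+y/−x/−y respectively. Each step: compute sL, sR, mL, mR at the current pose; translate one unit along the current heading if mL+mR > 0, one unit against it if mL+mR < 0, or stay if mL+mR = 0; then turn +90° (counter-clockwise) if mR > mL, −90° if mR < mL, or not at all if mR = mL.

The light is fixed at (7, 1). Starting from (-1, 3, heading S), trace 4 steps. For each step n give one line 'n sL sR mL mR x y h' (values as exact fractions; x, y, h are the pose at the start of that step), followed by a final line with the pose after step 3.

n=0: pose=(-1,3,S); sL=5/2, sR=9/10; mL=-41/20, mR=4/5; mL+mR=-5/4 → advance -1; mR−mL=57/20 → turn +1·90°
n=1: pose=(-1,4,E); sL=90/61, sR=90/37; mL=-585/2257, mR=-1080/2257; mL+mR=-45/61 → advance -1; mR−mL=-495/2257 → turn -1·90°
n=2: pose=(-2,4,S); sL=9/5, sR=45/61; mL=-873/610, mR=162/305; mL+mR=-9/10 → advance -1; mR−mL=1197/610 → turn +1·90°
n=3: pose=(-2,5,E); sL=18/17, sR=90/53; mL=-189/901, mR=-288/901; mL+mR=-9/17 → advance -1; mR−mL=-99/901 → turn -1·90°

0 5/2 9/10 -41/20 4/5 -1 3 S
1 90/61 90/37 -585/2257 -1080/2257 -1 4 E
2 9/5 45/61 -873/610 162/305 -2 4 S
3 18/17 90/53 -189/901 -288/901 -2 5 E
final -3 5 S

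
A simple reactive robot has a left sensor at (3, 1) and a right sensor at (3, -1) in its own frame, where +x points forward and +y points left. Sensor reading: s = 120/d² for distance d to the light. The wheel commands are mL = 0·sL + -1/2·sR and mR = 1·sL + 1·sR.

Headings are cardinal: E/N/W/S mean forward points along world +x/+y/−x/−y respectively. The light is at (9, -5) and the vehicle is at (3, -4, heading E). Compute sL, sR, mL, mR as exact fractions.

120/13 40/3 -20/3 880/39

left sensor world pos  = (6, -3); dL² = 13
right sensor world pos = (6, -5); dR² = 9
sL = 120/13 = 120/13
sR = 120/9 = 40/3
mL = 0·sL + -1/2·sR = -20/3
mR = 1·sL + 1·sR = 880/39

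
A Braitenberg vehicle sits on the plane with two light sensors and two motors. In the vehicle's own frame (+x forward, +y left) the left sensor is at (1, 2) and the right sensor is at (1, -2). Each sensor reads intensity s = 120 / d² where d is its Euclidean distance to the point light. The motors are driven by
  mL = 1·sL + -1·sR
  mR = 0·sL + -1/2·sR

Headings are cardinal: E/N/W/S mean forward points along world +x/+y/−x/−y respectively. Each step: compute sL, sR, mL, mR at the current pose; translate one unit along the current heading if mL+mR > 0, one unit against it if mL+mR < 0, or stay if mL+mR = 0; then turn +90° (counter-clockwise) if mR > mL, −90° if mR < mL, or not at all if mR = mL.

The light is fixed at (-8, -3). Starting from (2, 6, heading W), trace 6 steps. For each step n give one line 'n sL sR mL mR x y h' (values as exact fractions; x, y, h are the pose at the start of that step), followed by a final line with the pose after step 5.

n=0: pose=(2,6,W); sL=12/13, sR=60/101; mL=432/1313, mR=-30/101; mL+mR=42/1313 → advance +1; mR−mL=-822/1313 → turn -1·90°
n=1: pose=(1,6,N); sL=120/149, sR=120/221; mL=8640/32929, mR=-60/221; mL+mR=-300/32929 → advance -1; mR−mL=-17580/32929 → turn -1·90°
n=2: pose=(1,5,E); sL=3/5, sR=15/17; mL=-24/85, mR=-15/34; mL+mR=-123/170 → advance -1; mR−mL=-27/170 → turn -1·90°
n=3: pose=(0,5,S); sL=120/149, sR=24/17; mL=-1536/2533, mR=-12/17; mL+mR=-3324/2533 → advance -1; mR−mL=-252/2533 → turn -1·90°
n=4: pose=(0,6,W); sL=60/49, sR=12/17; mL=432/833, mR=-6/17; mL+mR=138/833 → advance +1; mR−mL=-726/833 → turn -1·90°
n=5: pose=(-1,6,N); sL=24/25, sR=120/181; mL=1344/4525, mR=-60/181; mL+mR=-156/4525 → advance -1; mR−mL=-2844/4525 → turn -1·90°

0 12/13 60/101 432/1313 -30/101 2 6 W
1 120/149 120/221 8640/32929 -60/221 1 6 N
2 3/5 15/17 -24/85 -15/34 1 5 E
3 120/149 24/17 -1536/2533 -12/17 0 5 S
4 60/49 12/17 432/833 -6/17 0 6 W
5 24/25 120/181 1344/4525 -60/181 -1 6 N
final -1 5 E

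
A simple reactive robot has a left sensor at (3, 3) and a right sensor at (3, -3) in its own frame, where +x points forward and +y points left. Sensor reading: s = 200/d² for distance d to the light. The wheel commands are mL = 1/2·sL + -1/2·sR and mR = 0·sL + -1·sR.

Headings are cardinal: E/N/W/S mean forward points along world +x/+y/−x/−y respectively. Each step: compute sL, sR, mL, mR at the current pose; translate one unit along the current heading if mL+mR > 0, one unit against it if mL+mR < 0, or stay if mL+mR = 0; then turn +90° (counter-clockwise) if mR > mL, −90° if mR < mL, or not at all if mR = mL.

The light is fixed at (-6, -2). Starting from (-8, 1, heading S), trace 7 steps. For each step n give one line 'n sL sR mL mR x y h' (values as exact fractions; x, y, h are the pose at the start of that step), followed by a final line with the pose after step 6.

n=0: pose=(-8,1,S); sL=200, sR=8; mL=96, mR=-8; mL+mR=88 → advance +1; mR−mL=-104 → turn -1·90°
n=1: pose=(-8,0,W); sL=100/13, sR=4; mL=24/13, mR=-4; mL+mR=-28/13 → advance -1; mR−mL=-76/13 → turn -1·90°
n=2: pose=(-7,0,N); sL=200/41, sR=200/29; mL=-1200/1189, mR=-200/29; mL+mR=-9400/1189 → advance -1; mR−mL=-7000/1189 → turn -1·90°
n=3: pose=(-7,-1,E); sL=10, sR=25; mL=-15/2, mR=-25; mL+mR=-65/2 → advance -1; mR−mL=-35/2 → turn -1·90°
n=4: pose=(-8,-1,S); sL=40, sR=200/29; mL=480/29, mR=-200/29; mL+mR=280/29 → advance +1; mR−mL=-680/29 → turn -1·90°
n=5: pose=(-8,-2,W); sL=100/17, sR=100/17; mL=0, mR=-100/17; mL+mR=-100/17 → advance -1; mR−mL=-100/17 → turn -1·90°
n=6: pose=(-7,-2,N); sL=8, sR=200/13; mL=-48/13, mR=-200/13; mL+mR=-248/13 → advance -1; mR−mL=-152/13 → turn -1·90°

0 200 8 96 -8 -8 1 S
1 100/13 4 24/13 -4 -8 0 W
2 200/41 200/29 -1200/1189 -200/29 -7 0 N
3 10 25 -15/2 -25 -7 -1 E
4 40 200/29 480/29 -200/29 -8 -1 S
5 100/17 100/17 0 -100/17 -8 -2 W
6 8 200/13 -48/13 -200/13 -7 -2 N
final -7 -3 E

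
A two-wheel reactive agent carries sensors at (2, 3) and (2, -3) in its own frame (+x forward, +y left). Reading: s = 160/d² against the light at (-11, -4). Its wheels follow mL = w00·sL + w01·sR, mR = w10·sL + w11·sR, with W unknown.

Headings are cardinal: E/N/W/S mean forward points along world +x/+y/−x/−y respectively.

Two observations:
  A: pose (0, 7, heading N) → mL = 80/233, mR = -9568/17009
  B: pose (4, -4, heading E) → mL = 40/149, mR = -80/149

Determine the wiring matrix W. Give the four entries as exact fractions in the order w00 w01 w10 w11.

1/2 0 -1/2 -1/2

obs A: pose=(0,7,N) → sL=160/233, sR=32/73, mL=80/233, mR=-9568/17009
obs B: pose=(4,-4,E) → sL=80/149, sR=80/149, mL=40/149, mR=-80/149
sensor matrix S = [[160/233, 32/73], [80/149, 80/149]]; det S = 337920/2534341
solve [mL_A; mL_B] = S·[w00; w01] and [mR_A; mR_B] = S·[w10; w11]:
  w00 = 1/2, w01 = 0, w10 = -1/2, w11 = -1/2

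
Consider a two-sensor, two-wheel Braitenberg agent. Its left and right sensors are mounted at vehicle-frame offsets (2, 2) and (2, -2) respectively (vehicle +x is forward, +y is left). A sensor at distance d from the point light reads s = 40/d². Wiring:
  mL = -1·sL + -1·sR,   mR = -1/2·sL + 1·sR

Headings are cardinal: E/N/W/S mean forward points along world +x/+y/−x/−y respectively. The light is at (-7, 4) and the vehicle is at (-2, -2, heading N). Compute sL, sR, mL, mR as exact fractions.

8/5 8/13 -144/65 -12/65

left sensor world pos  = (-4, 0); dL² = 25
right sensor world pos = (0, 0); dR² = 65
sL = 40/25 = 8/5
sR = 40/65 = 8/13
mL = -1·sL + -1·sR = -144/65
mR = -1/2·sL + 1·sR = -12/65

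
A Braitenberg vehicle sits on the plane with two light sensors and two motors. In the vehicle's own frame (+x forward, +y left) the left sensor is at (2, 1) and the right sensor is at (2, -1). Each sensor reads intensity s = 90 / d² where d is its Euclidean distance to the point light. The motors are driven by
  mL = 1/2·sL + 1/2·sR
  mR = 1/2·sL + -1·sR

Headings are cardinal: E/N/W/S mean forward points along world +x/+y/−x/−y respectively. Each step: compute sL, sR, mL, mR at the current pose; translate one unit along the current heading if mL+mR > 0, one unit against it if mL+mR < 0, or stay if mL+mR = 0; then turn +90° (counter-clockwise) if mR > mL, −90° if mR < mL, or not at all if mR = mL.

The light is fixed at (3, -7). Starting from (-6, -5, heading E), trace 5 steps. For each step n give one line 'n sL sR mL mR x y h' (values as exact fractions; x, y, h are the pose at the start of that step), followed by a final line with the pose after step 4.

0 45/29 9/5 243/145 -297/290 -6 -5 E
1 90/49 10/9 650/441 -85/441 -5 -5 S
2 9/10 45/52 459/520 -27/65 -5 -6 W
3 90/109 90/73 8190/7957 -6525/7957 -6 -6 N
4 45/29 9/5 243/145 -297/290 -6 -5 E
final -5 -5 S

n=0: pose=(-6,-5,E); sL=45/29, sR=9/5; mL=243/145, mR=-297/290; mL+mR=189/290 → advance +1; mR−mL=-27/10 → turn -1·90°
n=1: pose=(-5,-5,S); sL=90/49, sR=10/9; mL=650/441, mR=-85/441; mL+mR=565/441 → advance +1; mR−mL=-5/3 → turn -1·90°
n=2: pose=(-5,-6,W); sL=9/10, sR=45/52; mL=459/520, mR=-27/65; mL+mR=243/520 → advance +1; mR−mL=-135/104 → turn -1·90°
n=3: pose=(-6,-6,N); sL=90/109, sR=90/73; mL=8190/7957, mR=-6525/7957; mL+mR=1665/7957 → advance +1; mR−mL=-135/73 → turn -1·90°
n=4: pose=(-6,-5,E); sL=45/29, sR=9/5; mL=243/145, mR=-297/290; mL+mR=189/290 → advance +1; mR−mL=-27/10 → turn -1·90°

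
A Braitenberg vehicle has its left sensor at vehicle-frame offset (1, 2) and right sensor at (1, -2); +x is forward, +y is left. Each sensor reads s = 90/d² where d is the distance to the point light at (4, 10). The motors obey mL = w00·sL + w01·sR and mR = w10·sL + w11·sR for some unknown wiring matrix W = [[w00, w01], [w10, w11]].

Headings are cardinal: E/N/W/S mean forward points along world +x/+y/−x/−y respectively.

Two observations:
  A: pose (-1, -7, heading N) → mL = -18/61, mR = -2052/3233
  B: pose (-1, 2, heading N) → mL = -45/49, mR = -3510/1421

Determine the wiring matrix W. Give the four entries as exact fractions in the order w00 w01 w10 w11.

-1 0 -1 -1

obs A: pose=(-1,-7,N) → sL=18/61, sR=18/53, mL=-18/61, mR=-2052/3233
obs B: pose=(-1,2,N) → sL=45/49, sR=45/29, mL=-45/49, mR=-3510/1421
sensor matrix S = [[18/61, 18/53], [45/49, 45/29]]; det S = 670680/4594093
solve [mL_A; mL_B] = S·[w00; w01] and [mR_A; mR_B] = S·[w10; w11]:
  w00 = -1, w01 = 0, w10 = -1, w11 = -1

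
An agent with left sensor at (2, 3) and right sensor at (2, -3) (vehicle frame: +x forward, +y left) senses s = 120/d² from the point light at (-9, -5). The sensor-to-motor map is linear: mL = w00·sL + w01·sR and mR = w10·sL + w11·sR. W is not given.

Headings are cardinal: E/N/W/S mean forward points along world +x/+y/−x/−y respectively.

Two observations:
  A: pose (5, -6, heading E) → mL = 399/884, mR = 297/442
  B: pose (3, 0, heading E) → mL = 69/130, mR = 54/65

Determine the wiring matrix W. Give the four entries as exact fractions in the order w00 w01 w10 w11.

obs A: pose=(5,-6,E) → sL=6/13, sR=15/34, mL=399/884, mR=297/442
obs B: pose=(3,0,E) → sL=6/13, sR=3/5, mL=69/130, mR=54/65
sensor matrix S = [[6/13, 15/34], [6/13, 3/5]]; det S = 81/1105
solve [mL_A; mL_B] = S·[w00; w01] and [mR_A; mR_B] = S·[w10; w11]:
  w00 = 1/2, w01 = 1/2, w10 = 1/2, w11 = 1

1/2 1/2 1/2 1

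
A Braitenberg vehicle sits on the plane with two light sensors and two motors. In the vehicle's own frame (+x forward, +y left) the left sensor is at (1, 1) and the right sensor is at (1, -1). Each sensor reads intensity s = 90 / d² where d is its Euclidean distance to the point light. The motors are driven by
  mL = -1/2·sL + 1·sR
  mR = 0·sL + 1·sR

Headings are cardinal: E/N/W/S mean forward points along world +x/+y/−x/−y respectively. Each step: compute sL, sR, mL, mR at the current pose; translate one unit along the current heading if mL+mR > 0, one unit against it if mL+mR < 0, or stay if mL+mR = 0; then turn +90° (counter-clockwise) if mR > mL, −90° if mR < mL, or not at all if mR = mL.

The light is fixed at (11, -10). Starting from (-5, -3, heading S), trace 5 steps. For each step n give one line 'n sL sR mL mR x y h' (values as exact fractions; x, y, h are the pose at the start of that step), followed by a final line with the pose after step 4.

n=0: pose=(-5,-3,S); sL=10/29, sR=18/65; mL=197/1885, mR=18/65; mL+mR=719/1885 → advance +1; mR−mL=5/29 → turn +1·90°
n=1: pose=(-5,-4,E); sL=45/137, sR=9/25; mL=1341/6850, mR=9/25; mL+mR=3807/6850 → advance +1; mR−mL=45/274 → turn +1·90°
n=2: pose=(-4,-4,N); sL=18/61, sR=18/49; mL=657/2989, mR=18/49; mL+mR=1755/2989 → advance +1; mR−mL=9/61 → turn +1·90°
n=3: pose=(-4,-3,W); sL=45/146, sR=9/32; mL=297/2336, mR=9/32; mL+mR=477/1168 → advance +1; mR−mL=45/292 → turn +1·90°
n=4: pose=(-5,-3,S); sL=10/29, sR=18/65; mL=197/1885, mR=18/65; mL+mR=719/1885 → advance +1; mR−mL=5/29 → turn +1·90°

0 10/29 18/65 197/1885 18/65 -5 -3 S
1 45/137 9/25 1341/6850 9/25 -5 -4 E
2 18/61 18/49 657/2989 18/49 -4 -4 N
3 45/146 9/32 297/2336 9/32 -4 -3 W
4 10/29 18/65 197/1885 18/65 -5 -3 S
final -5 -4 E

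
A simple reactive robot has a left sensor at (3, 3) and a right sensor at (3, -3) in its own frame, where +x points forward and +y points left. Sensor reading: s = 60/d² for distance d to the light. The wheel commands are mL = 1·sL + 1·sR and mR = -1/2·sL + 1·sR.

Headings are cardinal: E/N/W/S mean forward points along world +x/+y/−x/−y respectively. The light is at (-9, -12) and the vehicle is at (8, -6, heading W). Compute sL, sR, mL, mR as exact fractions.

left sensor world pos  = (5, -9); dL² = 205
right sensor world pos = (5, -3); dR² = 277
sL = 60/205 = 12/41
sR = 60/277 = 60/277
mL = 1·sL + 1·sR = 5784/11357
mR = -1/2·sL + 1·sR = 798/11357

12/41 60/277 5784/11357 798/11357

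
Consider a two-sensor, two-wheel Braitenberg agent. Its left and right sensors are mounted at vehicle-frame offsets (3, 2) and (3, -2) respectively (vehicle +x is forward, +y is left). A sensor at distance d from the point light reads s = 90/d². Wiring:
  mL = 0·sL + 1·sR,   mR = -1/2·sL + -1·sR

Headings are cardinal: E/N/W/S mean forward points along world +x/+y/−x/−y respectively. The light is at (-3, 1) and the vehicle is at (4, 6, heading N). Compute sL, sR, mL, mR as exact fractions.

left sensor world pos  = (2, 9); dL² = 89
right sensor world pos = (6, 9); dR² = 145
sL = 90/89 = 90/89
sR = 90/145 = 18/29
mL = 0·sL + 1·sR = 18/29
mR = -1/2·sL + -1·sR = -2907/2581

90/89 18/29 18/29 -2907/2581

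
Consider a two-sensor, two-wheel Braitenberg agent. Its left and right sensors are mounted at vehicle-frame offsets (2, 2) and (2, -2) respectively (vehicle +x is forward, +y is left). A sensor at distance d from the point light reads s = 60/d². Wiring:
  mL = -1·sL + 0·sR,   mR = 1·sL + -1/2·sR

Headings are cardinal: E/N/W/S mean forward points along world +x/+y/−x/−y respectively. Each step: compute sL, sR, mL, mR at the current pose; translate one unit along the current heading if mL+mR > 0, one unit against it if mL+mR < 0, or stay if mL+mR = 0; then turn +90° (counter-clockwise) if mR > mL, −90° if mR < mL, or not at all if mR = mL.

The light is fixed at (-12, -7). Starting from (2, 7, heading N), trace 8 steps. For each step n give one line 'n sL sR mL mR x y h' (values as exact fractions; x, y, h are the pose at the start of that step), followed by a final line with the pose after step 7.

n=0: pose=(2,7,N); sL=3/20, sR=15/128; mL=-3/20, mR=117/1280; mL+mR=-15/256 → advance -1; mR−mL=309/1280 → turn +1·90°
n=1: pose=(2,6,W); sL=12/53, sR=20/123; mL=-12/53, mR=946/6519; mL+mR=-10/123 → advance -1; mR−mL=2422/6519 → turn +1·90°
n=2: pose=(3,6,S); sL=6/41, sR=6/29; mL=-6/41, mR=51/1189; mL+mR=-3/29 → advance -1; mR−mL=225/1189 → turn +1·90°
n=3: pose=(3,7,E); sL=12/109, sR=60/433; mL=-12/109, mR=1926/47197; mL+mR=-30/433 → advance -1; mR−mL=7122/47197 → turn +1·90°
n=4: pose=(2,7,N); sL=3/20, sR=15/128; mL=-3/20, mR=117/1280; mL+mR=-15/256 → advance -1; mR−mL=309/1280 → turn +1·90°
n=5: pose=(2,6,W); sL=12/53, sR=20/123; mL=-12/53, mR=946/6519; mL+mR=-10/123 → advance -1; mR−mL=2422/6519 → turn +1·90°
n=6: pose=(3,6,S); sL=6/41, sR=6/29; mL=-6/41, mR=51/1189; mL+mR=-3/29 → advance -1; mR−mL=225/1189 → turn +1·90°
n=7: pose=(3,7,E); sL=12/109, sR=60/433; mL=-12/109, mR=1926/47197; mL+mR=-30/433 → advance -1; mR−mL=7122/47197 → turn +1·90°

0 3/20 15/128 -3/20 117/1280 2 7 N
1 12/53 20/123 -12/53 946/6519 2 6 W
2 6/41 6/29 -6/41 51/1189 3 6 S
3 12/109 60/433 -12/109 1926/47197 3 7 E
4 3/20 15/128 -3/20 117/1280 2 7 N
5 12/53 20/123 -12/53 946/6519 2 6 W
6 6/41 6/29 -6/41 51/1189 3 6 S
7 12/109 60/433 -12/109 1926/47197 3 7 E
final 2 7 N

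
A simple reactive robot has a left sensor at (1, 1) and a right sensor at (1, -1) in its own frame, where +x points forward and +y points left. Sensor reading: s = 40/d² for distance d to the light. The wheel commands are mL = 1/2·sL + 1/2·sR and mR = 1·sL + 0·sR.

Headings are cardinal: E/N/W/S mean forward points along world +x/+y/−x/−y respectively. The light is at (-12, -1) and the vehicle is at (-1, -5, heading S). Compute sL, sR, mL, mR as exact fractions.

40/169 8/25 1176/4225 40/169

left sensor world pos  = (0, -6); dL² = 169
right sensor world pos = (-2, -6); dR² = 125
sL = 40/169 = 40/169
sR = 40/125 = 8/25
mL = 1/2·sL + 1/2·sR = 1176/4225
mR = 1·sL + 0·sR = 40/169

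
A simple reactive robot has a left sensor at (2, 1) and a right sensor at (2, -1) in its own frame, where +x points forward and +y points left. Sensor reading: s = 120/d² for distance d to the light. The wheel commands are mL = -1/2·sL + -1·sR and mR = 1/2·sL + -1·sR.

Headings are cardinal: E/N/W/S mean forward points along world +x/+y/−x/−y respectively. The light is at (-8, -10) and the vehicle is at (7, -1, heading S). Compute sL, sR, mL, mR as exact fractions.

24/61 24/49 -2052/2989 -876/2989

left sensor world pos  = (8, -3); dL² = 305
right sensor world pos = (6, -3); dR² = 245
sL = 120/305 = 24/61
sR = 120/245 = 24/49
mL = -1/2·sL + -1·sR = -2052/2989
mR = 1/2·sL + -1·sR = -876/2989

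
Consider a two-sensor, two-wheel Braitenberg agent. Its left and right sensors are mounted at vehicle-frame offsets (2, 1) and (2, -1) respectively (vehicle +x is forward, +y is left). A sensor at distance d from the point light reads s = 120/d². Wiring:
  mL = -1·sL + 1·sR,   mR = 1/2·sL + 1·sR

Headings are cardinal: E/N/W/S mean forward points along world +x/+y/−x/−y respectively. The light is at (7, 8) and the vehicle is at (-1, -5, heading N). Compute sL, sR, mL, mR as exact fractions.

60/101 12/17 192/1717 1722/1717

left sensor world pos  = (-2, -3); dL² = 202
right sensor world pos = (0, -3); dR² = 170
sL = 120/202 = 60/101
sR = 120/170 = 12/17
mL = -1·sL + 1·sR = 192/1717
mR = 1/2·sL + 1·sR = 1722/1717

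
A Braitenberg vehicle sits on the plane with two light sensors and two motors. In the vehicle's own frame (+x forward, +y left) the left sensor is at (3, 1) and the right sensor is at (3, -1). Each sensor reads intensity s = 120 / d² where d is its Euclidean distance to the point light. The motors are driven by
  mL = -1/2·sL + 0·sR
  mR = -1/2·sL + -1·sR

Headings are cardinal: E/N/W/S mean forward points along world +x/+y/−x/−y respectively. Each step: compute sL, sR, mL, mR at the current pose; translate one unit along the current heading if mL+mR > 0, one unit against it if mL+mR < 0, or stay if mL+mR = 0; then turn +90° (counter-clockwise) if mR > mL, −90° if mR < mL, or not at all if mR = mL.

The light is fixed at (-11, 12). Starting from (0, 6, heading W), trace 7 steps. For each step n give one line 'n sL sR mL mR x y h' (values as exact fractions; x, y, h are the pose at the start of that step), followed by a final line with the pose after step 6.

n=0: pose=(0,6,W); sL=120/113, sR=120/89; mL=-60/113, mR=-18900/10057; mL+mR=-24240/10057 → advance -1; mR−mL=-120/89 → turn -1·90°
n=1: pose=(1,6,N); sL=12/13, sR=60/89; mL=-6/13, mR=-1314/1157; mL+mR=-1848/1157 → advance -1; mR−mL=-60/89 → turn -1·90°
n=2: pose=(1,5,E); sL=40/87, sR=120/289; mL=-20/87, mR=-16220/25143; mL+mR=-22000/25143 → advance -1; mR−mL=-120/289 → turn -1·90°
n=3: pose=(0,5,S); sL=30/61, sR=3/5; mL=-15/61, mR=-258/305; mL+mR=-333/305 → advance -1; mR−mL=-3/5 → turn -1·90°
n=4: pose=(0,6,W); sL=120/113, sR=120/89; mL=-60/113, mR=-18900/10057; mL+mR=-24240/10057 → advance -1; mR−mL=-120/89 → turn -1·90°
n=5: pose=(1,6,N); sL=12/13, sR=60/89; mL=-6/13, mR=-1314/1157; mL+mR=-1848/1157 → advance -1; mR−mL=-60/89 → turn -1·90°
n=6: pose=(1,5,E); sL=40/87, sR=120/289; mL=-20/87, mR=-16220/25143; mL+mR=-22000/25143 → advance -1; mR−mL=-120/289 → turn -1·90°

0 120/113 120/89 -60/113 -18900/10057 0 6 W
1 12/13 60/89 -6/13 -1314/1157 1 6 N
2 40/87 120/289 -20/87 -16220/25143 1 5 E
3 30/61 3/5 -15/61 -258/305 0 5 S
4 120/113 120/89 -60/113 -18900/10057 0 6 W
5 12/13 60/89 -6/13 -1314/1157 1 6 N
6 40/87 120/289 -20/87 -16220/25143 1 5 E
final 0 5 S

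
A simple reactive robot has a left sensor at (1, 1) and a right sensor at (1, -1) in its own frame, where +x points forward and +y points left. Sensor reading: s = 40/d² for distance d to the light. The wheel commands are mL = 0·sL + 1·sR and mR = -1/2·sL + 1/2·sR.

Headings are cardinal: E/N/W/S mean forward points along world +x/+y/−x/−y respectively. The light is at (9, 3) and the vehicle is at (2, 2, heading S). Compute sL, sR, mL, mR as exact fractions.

left sensor world pos  = (3, 1); dL² = 40
right sensor world pos = (1, 1); dR² = 68
sL = 40/40 = 1
sR = 40/68 = 10/17
mL = 0·sL + 1·sR = 10/17
mR = -1/2·sL + 1/2·sR = -7/34

1 10/17 10/17 -7/34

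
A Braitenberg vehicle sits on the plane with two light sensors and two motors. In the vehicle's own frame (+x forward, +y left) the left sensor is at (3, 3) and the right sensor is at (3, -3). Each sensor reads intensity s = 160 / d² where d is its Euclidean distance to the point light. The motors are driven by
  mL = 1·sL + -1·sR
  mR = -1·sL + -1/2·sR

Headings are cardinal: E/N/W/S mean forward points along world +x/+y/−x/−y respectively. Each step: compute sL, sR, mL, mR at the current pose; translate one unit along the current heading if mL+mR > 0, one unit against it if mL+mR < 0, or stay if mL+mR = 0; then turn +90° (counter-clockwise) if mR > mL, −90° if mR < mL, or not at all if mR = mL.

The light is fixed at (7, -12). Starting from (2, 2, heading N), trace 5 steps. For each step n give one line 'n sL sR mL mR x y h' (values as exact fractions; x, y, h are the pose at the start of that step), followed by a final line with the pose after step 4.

0 160/353 160/293 -9600/103429 -75120/103429 2 2 N
1 8/13 20/13 -12/13 -18/13 2 1 E
2 160/109 160/181 11520/19729 -37680/19729 1 1 S
3 80/101 16/37 1344/3737 -3768/3737 1 2 W
4 160/353 160/293 -9600/103429 -75120/103429 2 2 N
final 2 1 E

n=0: pose=(2,2,N); sL=160/353, sR=160/293; mL=-9600/103429, mR=-75120/103429; mL+mR=-240/293 → advance -1; mR−mL=-65520/103429 → turn -1·90°
n=1: pose=(2,1,E); sL=8/13, sR=20/13; mL=-12/13, mR=-18/13; mL+mR=-30/13 → advance -1; mR−mL=-6/13 → turn -1·90°
n=2: pose=(1,1,S); sL=160/109, sR=160/181; mL=11520/19729, mR=-37680/19729; mL+mR=-240/181 → advance -1; mR−mL=-49200/19729 → turn -1·90°
n=3: pose=(1,2,W); sL=80/101, sR=16/37; mL=1344/3737, mR=-3768/3737; mL+mR=-24/37 → advance -1; mR−mL=-5112/3737 → turn -1·90°
n=4: pose=(2,2,N); sL=160/353, sR=160/293; mL=-9600/103429, mR=-75120/103429; mL+mR=-240/293 → advance -1; mR−mL=-65520/103429 → turn -1·90°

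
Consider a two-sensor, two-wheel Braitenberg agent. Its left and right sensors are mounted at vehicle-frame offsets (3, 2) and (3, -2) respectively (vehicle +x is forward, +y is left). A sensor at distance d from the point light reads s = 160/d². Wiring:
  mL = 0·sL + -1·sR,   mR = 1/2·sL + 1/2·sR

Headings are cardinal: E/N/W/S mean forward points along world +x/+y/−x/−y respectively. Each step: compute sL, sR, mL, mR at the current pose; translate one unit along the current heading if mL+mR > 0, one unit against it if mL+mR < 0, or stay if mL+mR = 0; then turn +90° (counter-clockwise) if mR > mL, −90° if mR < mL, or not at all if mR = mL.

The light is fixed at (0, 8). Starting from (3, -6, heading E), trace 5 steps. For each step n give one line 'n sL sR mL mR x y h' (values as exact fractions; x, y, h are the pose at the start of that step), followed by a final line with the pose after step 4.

0 8/9 40/73 -40/73 472/657 3 -6 E
1 32/25 160/157 -160/157 4512/3925 4 -6 N
2 80/113 80/61 -80/61 6960/6893 4 -5 W
3 32/61 32/53 -32/53 1824/3233 5 -5 S
4 40/41 8/13 -8/13 424/533 5 -4 E
final 6 -4 N

n=0: pose=(3,-6,E); sL=8/9, sR=40/73; mL=-40/73, mR=472/657; mL+mR=112/657 → advance +1; mR−mL=832/657 → turn +1·90°
n=1: pose=(4,-6,N); sL=32/25, sR=160/157; mL=-160/157, mR=4512/3925; mL+mR=512/3925 → advance +1; mR−mL=8512/3925 → turn +1·90°
n=2: pose=(4,-5,W); sL=80/113, sR=80/61; mL=-80/61, mR=6960/6893; mL+mR=-2080/6893 → advance -1; mR−mL=16000/6893 → turn +1·90°
n=3: pose=(5,-5,S); sL=32/61, sR=32/53; mL=-32/53, mR=1824/3233; mL+mR=-128/3233 → advance -1; mR−mL=3776/3233 → turn +1·90°
n=4: pose=(5,-4,E); sL=40/41, sR=8/13; mL=-8/13, mR=424/533; mL+mR=96/533 → advance +1; mR−mL=752/533 → turn +1·90°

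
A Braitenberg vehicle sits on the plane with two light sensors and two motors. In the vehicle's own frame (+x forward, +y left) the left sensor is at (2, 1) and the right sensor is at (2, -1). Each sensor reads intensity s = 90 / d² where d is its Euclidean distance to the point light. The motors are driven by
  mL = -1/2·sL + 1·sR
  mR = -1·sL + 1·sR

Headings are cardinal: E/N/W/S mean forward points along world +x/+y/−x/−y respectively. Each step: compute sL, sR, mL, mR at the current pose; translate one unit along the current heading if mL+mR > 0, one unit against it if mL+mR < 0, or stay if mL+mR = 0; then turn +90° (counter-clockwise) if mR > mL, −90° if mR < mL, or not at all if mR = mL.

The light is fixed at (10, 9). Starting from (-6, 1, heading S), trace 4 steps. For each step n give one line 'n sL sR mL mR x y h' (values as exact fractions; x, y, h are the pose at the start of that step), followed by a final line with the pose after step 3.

n=0: pose=(-6,1,S); sL=18/65, sR=90/389; mL=2349/25285, mR=-1152/25285; mL+mR=1197/25285 → advance +1; mR−mL=-9/65 → turn -1·90°
n=1: pose=(-6,0,W); sL=45/212, sR=45/194; mL=5175/41128, mR=405/20564; mL+mR=5985/41128 → advance +1; mR−mL=-45/424 → turn -1·90°
n=2: pose=(-7,0,N); sL=90/373, sR=18/61; mL=3969/22753, mR=1224/22753; mL+mR=5193/22753 → advance +1; mR−mL=-45/373 → turn -1·90°
n=3: pose=(-7,1,E); sL=45/137, sR=5/17; mL=605/4658, mR=-80/2329; mL+mR=445/4658 → advance +1; mR−mL=-45/274 → turn -1·90°

0 18/65 90/389 2349/25285 -1152/25285 -6 1 S
1 45/212 45/194 5175/41128 405/20564 -6 0 W
2 90/373 18/61 3969/22753 1224/22753 -7 0 N
3 45/137 5/17 605/4658 -80/2329 -7 1 E
final -6 1 S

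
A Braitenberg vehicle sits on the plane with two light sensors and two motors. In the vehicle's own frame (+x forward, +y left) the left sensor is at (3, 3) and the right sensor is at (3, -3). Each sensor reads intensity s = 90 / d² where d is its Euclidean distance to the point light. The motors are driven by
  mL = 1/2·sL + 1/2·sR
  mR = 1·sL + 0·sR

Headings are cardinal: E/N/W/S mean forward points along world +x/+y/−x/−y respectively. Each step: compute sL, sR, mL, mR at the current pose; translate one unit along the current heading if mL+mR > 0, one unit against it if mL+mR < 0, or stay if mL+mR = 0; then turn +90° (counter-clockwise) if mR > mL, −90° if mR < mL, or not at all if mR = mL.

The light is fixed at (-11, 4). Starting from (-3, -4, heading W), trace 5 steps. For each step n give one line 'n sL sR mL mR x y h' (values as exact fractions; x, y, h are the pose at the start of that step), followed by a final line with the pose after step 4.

0 45/73 9/5 441/365 45/73 -3 -4 W
1 90/41 18/25 1494/1025 90/41 -4 -4 N
2 45/58 45/16 1665/928 45/58 -4 -3 W
3 18/5 90/97 1098/485 18/5 -5 -3 N
4 1 5 3 1 -5 -2 W
final -6 -2 N

n=0: pose=(-3,-4,W); sL=45/73, sR=9/5; mL=441/365, mR=45/73; mL+mR=666/365 → advance +1; mR−mL=-216/365 → turn -1·90°
n=1: pose=(-4,-4,N); sL=90/41, sR=18/25; mL=1494/1025, mR=90/41; mL+mR=3744/1025 → advance +1; mR−mL=756/1025 → turn +1·90°
n=2: pose=(-4,-3,W); sL=45/58, sR=45/16; mL=1665/928, mR=45/58; mL+mR=2385/928 → advance +1; mR−mL=-945/928 → turn -1·90°
n=3: pose=(-5,-3,N); sL=18/5, sR=90/97; mL=1098/485, mR=18/5; mL+mR=2844/485 → advance +1; mR−mL=648/485 → turn +1·90°
n=4: pose=(-5,-2,W); sL=1, sR=5; mL=3, mR=1; mL+mR=4 → advance +1; mR−mL=-2 → turn -1·90°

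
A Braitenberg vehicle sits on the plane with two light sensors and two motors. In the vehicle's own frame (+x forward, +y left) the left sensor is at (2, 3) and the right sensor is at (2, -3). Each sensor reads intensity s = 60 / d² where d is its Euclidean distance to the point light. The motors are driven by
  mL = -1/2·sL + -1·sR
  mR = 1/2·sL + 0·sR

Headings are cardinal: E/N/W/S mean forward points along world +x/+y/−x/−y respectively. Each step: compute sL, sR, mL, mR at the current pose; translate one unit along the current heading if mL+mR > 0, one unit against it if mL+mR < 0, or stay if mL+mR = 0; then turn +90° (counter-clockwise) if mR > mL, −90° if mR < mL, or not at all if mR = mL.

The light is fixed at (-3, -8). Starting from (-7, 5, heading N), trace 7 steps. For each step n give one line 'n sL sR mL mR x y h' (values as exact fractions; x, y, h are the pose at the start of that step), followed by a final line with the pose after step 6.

0 30/137 30/113 -5805/15481 15/137 -7 5 N
1 20/39 20/87 -550/1131 10/39 -7 4 W
2 3/5 15/34 -63/85 3/10 -6 4 S
3 60/257 60/101 -18450/25957 30/257 -6 5 E
4 30/137 30/113 -5805/15481 15/137 -7 5 N
5 20/39 20/87 -550/1131 10/39 -7 4 W
6 3/5 15/34 -63/85 3/10 -6 4 S
final -6 5 E

n=0: pose=(-7,5,N); sL=30/137, sR=30/113; mL=-5805/15481, mR=15/137; mL+mR=-30/113 → advance -1; mR−mL=7500/15481 → turn +1·90°
n=1: pose=(-7,4,W); sL=20/39, sR=20/87; mL=-550/1131, mR=10/39; mL+mR=-20/87 → advance -1; mR−mL=280/377 → turn +1·90°
n=2: pose=(-6,4,S); sL=3/5, sR=15/34; mL=-63/85, mR=3/10; mL+mR=-15/34 → advance -1; mR−mL=177/170 → turn +1·90°
n=3: pose=(-6,5,E); sL=60/257, sR=60/101; mL=-18450/25957, mR=30/257; mL+mR=-60/101 → advance -1; mR−mL=21480/25957 → turn +1·90°
n=4: pose=(-7,5,N); sL=30/137, sR=30/113; mL=-5805/15481, mR=15/137; mL+mR=-30/113 → advance -1; mR−mL=7500/15481 → turn +1·90°
n=5: pose=(-7,4,W); sL=20/39, sR=20/87; mL=-550/1131, mR=10/39; mL+mR=-20/87 → advance -1; mR−mL=280/377 → turn +1·90°
n=6: pose=(-6,4,S); sL=3/5, sR=15/34; mL=-63/85, mR=3/10; mL+mR=-15/34 → advance -1; mR−mL=177/170 → turn +1·90°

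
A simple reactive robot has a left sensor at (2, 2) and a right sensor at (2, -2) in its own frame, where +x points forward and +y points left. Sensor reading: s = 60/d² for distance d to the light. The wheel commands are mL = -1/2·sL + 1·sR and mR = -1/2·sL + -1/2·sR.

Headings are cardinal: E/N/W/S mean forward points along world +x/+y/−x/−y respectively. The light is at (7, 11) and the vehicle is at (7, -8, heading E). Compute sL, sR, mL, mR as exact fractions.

60/293 12/89 846/26077 -4428/26077

left sensor world pos  = (9, -6); dL² = 293
right sensor world pos = (9, -10); dR² = 445
sL = 60/293 = 60/293
sR = 60/445 = 12/89
mL = -1/2·sL + 1·sR = 846/26077
mR = -1/2·sL + -1/2·sR = -4428/26077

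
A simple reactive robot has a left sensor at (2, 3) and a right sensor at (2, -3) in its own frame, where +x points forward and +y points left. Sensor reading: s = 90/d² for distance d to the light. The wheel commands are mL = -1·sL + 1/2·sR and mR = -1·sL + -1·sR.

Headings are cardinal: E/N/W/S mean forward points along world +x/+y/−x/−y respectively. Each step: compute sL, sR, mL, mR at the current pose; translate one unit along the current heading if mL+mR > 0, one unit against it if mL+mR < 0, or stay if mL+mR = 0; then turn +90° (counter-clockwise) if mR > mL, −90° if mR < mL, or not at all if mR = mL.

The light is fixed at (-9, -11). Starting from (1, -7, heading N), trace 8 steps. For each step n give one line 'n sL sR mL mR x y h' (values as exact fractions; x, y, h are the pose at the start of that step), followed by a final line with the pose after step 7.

n=0: pose=(1,-7,N); sL=18/17, sR=18/41; mL=-585/697, mR=-1044/697; mL+mR=-1629/697 → advance -1; mR−mL=-27/41 → turn -1·90°
n=1: pose=(1,-8,E); sL=1/2, sR=5/8; mL=-3/16, mR=-9/8; mL+mR=-21/16 → advance -1; mR−mL=-15/16 → turn -1·90°
n=2: pose=(0,-8,S); sL=18/29, sR=90/37; mL=639/1073, mR=-3276/1073; mL+mR=-2637/1073 → advance -1; mR−mL=-135/37 → turn -1·90°
n=3: pose=(0,-7,W); sL=9/5, sR=45/49; mL=-657/490, mR=-666/245; mL+mR=-1989/490 → advance -1; mR−mL=-135/98 → turn -1·90°
n=4: pose=(1,-7,N); sL=18/17, sR=18/41; mL=-585/697, mR=-1044/697; mL+mR=-1629/697 → advance -1; mR−mL=-27/41 → turn -1·90°
n=5: pose=(1,-8,E); sL=1/2, sR=5/8; mL=-3/16, mR=-9/8; mL+mR=-21/16 → advance -1; mR−mL=-15/16 → turn -1·90°
n=6: pose=(0,-8,S); sL=18/29, sR=90/37; mL=639/1073, mR=-3276/1073; mL+mR=-2637/1073 → advance -1; mR−mL=-135/37 → turn -1·90°
n=7: pose=(0,-7,W); sL=9/5, sR=45/49; mL=-657/490, mR=-666/245; mL+mR=-1989/490 → advance -1; mR−mL=-135/98 → turn -1·90°

0 18/17 18/41 -585/697 -1044/697 1 -7 N
1 1/2 5/8 -3/16 -9/8 1 -8 E
2 18/29 90/37 639/1073 -3276/1073 0 -8 S
3 9/5 45/49 -657/490 -666/245 0 -7 W
4 18/17 18/41 -585/697 -1044/697 1 -7 N
5 1/2 5/8 -3/16 -9/8 1 -8 E
6 18/29 90/37 639/1073 -3276/1073 0 -8 S
7 9/5 45/49 -657/490 -666/245 0 -7 W
final 1 -7 N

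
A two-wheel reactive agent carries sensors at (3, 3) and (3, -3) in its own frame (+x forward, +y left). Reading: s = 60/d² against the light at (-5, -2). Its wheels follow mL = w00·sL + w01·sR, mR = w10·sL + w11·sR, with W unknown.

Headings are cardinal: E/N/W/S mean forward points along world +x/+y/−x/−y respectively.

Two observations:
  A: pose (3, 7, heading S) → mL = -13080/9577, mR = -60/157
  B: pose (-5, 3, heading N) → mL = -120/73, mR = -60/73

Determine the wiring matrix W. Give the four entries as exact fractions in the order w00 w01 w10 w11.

-1 -1 -1 0

obs A: pose=(3,7,S) → sL=60/157, sR=60/61, mL=-13080/9577, mR=-60/157
obs B: pose=(-5,3,N) → sL=60/73, sR=60/73, mL=-120/73, mR=-60/73
sensor matrix S = [[60/157, 60/61], [60/73, 60/73]]; det S = -345600/699121
solve [mL_A; mL_B] = S·[w00; w01] and [mR_A; mR_B] = S·[w10; w11]:
  w00 = -1, w01 = -1, w10 = -1, w11 = 0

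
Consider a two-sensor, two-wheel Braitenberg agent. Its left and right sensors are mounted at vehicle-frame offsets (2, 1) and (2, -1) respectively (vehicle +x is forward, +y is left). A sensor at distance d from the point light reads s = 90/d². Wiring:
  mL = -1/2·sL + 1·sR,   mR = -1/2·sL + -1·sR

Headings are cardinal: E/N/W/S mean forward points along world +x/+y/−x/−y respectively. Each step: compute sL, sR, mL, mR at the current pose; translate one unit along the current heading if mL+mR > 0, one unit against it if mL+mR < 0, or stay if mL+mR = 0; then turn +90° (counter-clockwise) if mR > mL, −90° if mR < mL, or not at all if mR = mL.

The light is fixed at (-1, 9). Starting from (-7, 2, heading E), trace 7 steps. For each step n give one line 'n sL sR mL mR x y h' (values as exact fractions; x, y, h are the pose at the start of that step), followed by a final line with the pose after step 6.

n=0: pose=(-7,2,E); sL=45/26, sR=9/8; mL=27/104, mR=-207/104; mL+mR=-45/26 → advance -1; mR−mL=-9/4 → turn -1·90°
n=1: pose=(-8,2,S); sL=10/13, sR=18/29; mL=89/377, mR=-379/377; mL+mR=-10/13 → advance -1; mR−mL=-36/29 → turn -1·90°
n=2: pose=(-8,3,W); sL=9/13, sR=45/53; mL=693/1378, mR=-1647/1378; mL+mR=-9/13 → advance -1; mR−mL=-90/53 → turn -1·90°
n=3: pose=(-7,3,N); sL=18/13, sR=90/41; mL=801/533, mR=-1539/533; mL+mR=-18/13 → advance -1; mR−mL=-180/41 → turn -1·90°
n=4: pose=(-7,2,E); sL=45/26, sR=9/8; mL=27/104, mR=-207/104; mL+mR=-45/26 → advance -1; mR−mL=-9/4 → turn -1·90°
n=5: pose=(-8,2,S); sL=10/13, sR=18/29; mL=89/377, mR=-379/377; mL+mR=-10/13 → advance -1; mR−mL=-36/29 → turn -1·90°
n=6: pose=(-8,3,W); sL=9/13, sR=45/53; mL=693/1378, mR=-1647/1378; mL+mR=-9/13 → advance -1; mR−mL=-90/53 → turn -1·90°

0 45/26 9/8 27/104 -207/104 -7 2 E
1 10/13 18/29 89/377 -379/377 -8 2 S
2 9/13 45/53 693/1378 -1647/1378 -8 3 W
3 18/13 90/41 801/533 -1539/533 -7 3 N
4 45/26 9/8 27/104 -207/104 -7 2 E
5 10/13 18/29 89/377 -379/377 -8 2 S
6 9/13 45/53 693/1378 -1647/1378 -8 3 W
final -7 3 N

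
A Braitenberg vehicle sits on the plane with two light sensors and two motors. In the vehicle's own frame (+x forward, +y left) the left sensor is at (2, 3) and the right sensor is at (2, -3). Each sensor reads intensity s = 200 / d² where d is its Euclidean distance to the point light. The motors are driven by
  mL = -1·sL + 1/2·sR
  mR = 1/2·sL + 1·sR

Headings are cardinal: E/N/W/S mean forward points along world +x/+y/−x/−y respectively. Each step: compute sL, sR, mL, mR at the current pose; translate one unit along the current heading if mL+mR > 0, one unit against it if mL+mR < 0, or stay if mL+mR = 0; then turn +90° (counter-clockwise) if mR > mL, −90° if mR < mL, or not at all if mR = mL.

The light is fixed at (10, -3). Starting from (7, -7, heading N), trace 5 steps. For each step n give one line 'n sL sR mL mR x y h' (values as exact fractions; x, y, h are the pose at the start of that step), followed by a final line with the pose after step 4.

n=0: pose=(7,-7,N); sL=5, sR=50; mL=20, mR=105/2; mL+mR=145/2 → advance +1; mR−mL=65/2 → turn +1·90°
n=1: pose=(7,-6,W); sL=200/61, sR=8; mL=44/61, mR=588/61; mL+mR=632/61 → advance +1; mR−mL=544/61 → turn +1·90°
n=2: pose=(6,-6,S); sL=100/13, sR=100/37; mL=-3050/481, mR=3150/481; mL+mR=100/481 → advance +1; mR−mL=6200/481 → turn +1·90°
n=3: pose=(6,-7,E); sL=40, sR=200/53; mL=-2020/53, mR=1260/53; mL+mR=-760/53 → advance -1; mR−mL=3280/53 → turn +1·90°
n=4: pose=(5,-7,N); sL=50/17, sR=25; mL=325/34, mR=450/17; mL+mR=1225/34 → advance +1; mR−mL=575/34 → turn +1·90°

0 5 50 20 105/2 7 -7 N
1 200/61 8 44/61 588/61 7 -6 W
2 100/13 100/37 -3050/481 3150/481 6 -6 S
3 40 200/53 -2020/53 1260/53 6 -7 E
4 50/17 25 325/34 450/17 5 -7 N
final 5 -6 W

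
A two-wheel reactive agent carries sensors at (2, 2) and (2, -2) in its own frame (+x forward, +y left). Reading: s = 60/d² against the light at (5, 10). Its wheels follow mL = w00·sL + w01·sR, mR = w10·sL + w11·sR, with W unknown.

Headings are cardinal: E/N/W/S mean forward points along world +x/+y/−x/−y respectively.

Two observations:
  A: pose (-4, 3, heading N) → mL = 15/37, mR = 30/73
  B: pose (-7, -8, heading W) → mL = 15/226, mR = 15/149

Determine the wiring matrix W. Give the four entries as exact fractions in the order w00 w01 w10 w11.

obs A: pose=(-4,3,N) → sL=30/73, sR=30/37, mL=15/37, mR=30/73
obs B: pose=(-7,-8,W) → sL=15/149, sR=15/113, mL=15/226, mR=15/149
sensor matrix S = [[30/73, 30/37], [15/149, 15/113]]; det S = -1231200/45476737
solve [mL_A; mL_B] = S·[w00; w01] and [mR_A; mR_B] = S·[w10; w11]:
  w00 = 0, w01 = 1/2, w10 = 1, w11 = 0

0 1/2 1 0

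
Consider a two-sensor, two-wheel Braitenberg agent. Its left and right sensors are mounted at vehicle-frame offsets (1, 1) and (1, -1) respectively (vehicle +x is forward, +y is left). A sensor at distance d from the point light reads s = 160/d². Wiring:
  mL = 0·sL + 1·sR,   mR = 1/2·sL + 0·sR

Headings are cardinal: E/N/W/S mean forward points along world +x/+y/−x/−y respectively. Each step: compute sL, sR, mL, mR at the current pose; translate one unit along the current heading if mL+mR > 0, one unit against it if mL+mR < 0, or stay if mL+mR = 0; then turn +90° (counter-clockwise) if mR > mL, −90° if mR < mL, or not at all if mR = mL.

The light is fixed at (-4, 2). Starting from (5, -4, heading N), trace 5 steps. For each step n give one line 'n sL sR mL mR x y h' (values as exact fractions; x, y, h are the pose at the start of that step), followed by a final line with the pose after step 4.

n=0: pose=(5,-4,N); sL=160/89, sR=32/25; mL=32/25, mR=80/89; mL+mR=4848/2225 → advance +1; mR−mL=-848/2225 → turn -1·90°
n=1: pose=(5,-3,E); sL=40/29, sR=20/17; mL=20/17, mR=20/29; mL+mR=920/493 → advance +1; mR−mL=-240/493 → turn -1·90°
n=2: pose=(6,-3,S); sL=160/157, sR=160/117; mL=160/117, mR=80/157; mL+mR=34480/18369 → advance +1; mR−mL=-15760/18369 → turn -1·90°
n=3: pose=(6,-4,W); sL=16/13, sR=80/53; mL=80/53, mR=8/13; mL+mR=1464/689 → advance +1; mR−mL=-616/689 → turn -1·90°
n=4: pose=(5,-4,N); sL=160/89, sR=32/25; mL=32/25, mR=80/89; mL+mR=4848/2225 → advance +1; mR−mL=-848/2225 → turn -1·90°

0 160/89 32/25 32/25 80/89 5 -4 N
1 40/29 20/17 20/17 20/29 5 -3 E
2 160/157 160/117 160/117 80/157 6 -3 S
3 16/13 80/53 80/53 8/13 6 -4 W
4 160/89 32/25 32/25 80/89 5 -4 N
final 5 -3 E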